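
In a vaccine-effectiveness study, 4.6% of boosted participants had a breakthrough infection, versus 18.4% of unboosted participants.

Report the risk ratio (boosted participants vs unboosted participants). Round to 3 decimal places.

RR = 0.04600 / 0.18400 = 0.250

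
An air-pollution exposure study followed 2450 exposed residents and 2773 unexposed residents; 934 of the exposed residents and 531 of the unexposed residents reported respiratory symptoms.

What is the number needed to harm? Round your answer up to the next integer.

risk, exposed residents = 934/2450 = 0.381224
risk, unexposed residents = 531/2773 = 0.191489
absolute risk difference = 0.189735
1 / 0.189735 = 5.271 → round up → 6

NNH: 6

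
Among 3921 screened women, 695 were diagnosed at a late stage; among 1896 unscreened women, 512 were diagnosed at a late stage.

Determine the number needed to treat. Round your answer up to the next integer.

NNT: 11

risk, screened women = 695/3921 = 0.177251
risk, unscreened women = 512/1896 = 0.270042
absolute risk difference = 0.092791
1 / 0.092791 = 10.777 → round up → 11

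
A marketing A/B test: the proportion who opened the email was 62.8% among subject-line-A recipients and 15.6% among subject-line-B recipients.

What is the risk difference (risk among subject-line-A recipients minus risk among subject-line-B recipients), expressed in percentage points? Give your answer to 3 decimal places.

risk difference = 0.6280 − 0.1560 = 0.4720 → 47.200 percentage points

47.200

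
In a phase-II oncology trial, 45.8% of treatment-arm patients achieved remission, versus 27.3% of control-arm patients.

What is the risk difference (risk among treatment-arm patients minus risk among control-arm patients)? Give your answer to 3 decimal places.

risk difference = 0.4580 − 0.2730 = 0.185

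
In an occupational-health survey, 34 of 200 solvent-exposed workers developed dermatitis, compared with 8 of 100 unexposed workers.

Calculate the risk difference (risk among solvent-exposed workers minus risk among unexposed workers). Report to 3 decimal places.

risk, solvent-exposed workers = 34/200 = 0.1700
risk, unexposed workers = 8/100 = 0.0800
risk difference = 0.1700 − 0.0800 = 0.090

RD ≈ 0.090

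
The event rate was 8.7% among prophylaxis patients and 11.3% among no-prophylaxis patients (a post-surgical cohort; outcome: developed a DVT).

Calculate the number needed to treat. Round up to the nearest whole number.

absolute risk difference = 0.026000
1 / 0.026000 = 38.462 → round up → 39

NNT ≈ 39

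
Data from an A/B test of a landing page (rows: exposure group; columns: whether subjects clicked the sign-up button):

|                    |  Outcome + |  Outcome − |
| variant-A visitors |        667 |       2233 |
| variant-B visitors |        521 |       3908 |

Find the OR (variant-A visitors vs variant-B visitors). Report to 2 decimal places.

OR = (667 × 3908) / (2233 × 521) = 2606636/1163393 ≈ 2.24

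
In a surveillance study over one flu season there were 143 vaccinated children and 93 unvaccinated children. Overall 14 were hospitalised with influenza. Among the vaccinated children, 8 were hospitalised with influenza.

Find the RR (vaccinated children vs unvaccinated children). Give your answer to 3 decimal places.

vaccinated children without the outcome: 143 − 8 = 135
unvaccinated children with the outcome: 14 − 8 = 6
unvaccinated children without the outcome: 93 − 6 = 87
risk, vaccinated children = 8/143 = 0.0559
risk, unvaccinated children = 6/93 = 0.0645
RR = 0.0559 / 0.0645 = 0.867

0.867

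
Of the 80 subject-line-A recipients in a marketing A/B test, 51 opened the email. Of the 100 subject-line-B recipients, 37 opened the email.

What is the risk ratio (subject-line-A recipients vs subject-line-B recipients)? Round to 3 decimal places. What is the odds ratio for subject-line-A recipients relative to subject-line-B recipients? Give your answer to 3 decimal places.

risk, subject-line-A recipients = 51/80 = 0.6375
risk, subject-line-B recipients = 37/100 = 0.3700
RR = 0.6375 / 0.3700 = 1.723
OR = (51 × 63) / (29 × 37) = 3213/1073 ≈ 2.994

RR = 1.723; OR = 2.994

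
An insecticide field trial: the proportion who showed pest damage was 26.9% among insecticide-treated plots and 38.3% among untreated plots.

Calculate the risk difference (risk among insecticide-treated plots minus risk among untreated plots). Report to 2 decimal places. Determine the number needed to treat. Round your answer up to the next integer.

risk difference = 0.2690 − 0.3830 = -0.11
absolute risk difference = 0.114000
1 / 0.114000 = 8.772 → round up → 9

RD = -0.11; NNT = 9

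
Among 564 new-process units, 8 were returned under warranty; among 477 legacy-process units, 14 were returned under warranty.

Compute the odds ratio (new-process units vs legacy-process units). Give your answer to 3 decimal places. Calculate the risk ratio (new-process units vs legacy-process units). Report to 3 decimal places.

OR = 0.476; RR = 0.483

OR = (8 × 463) / (556 × 14) = 3704/7784 ≈ 0.476
risk, new-process units = 8/564 = 0.01418
risk, legacy-process units = 14/477 = 0.02935
RR = 0.01418 / 0.02935 = 0.483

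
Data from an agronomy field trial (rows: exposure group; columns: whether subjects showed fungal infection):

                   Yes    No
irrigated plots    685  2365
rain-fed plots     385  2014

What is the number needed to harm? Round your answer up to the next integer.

risk, irrigated plots = 685/3050 = 0.224590
risk, rain-fed plots = 385/2399 = 0.160484
absolute risk difference = 0.064107
1 / 0.064107 = 15.599 → round up → 16

16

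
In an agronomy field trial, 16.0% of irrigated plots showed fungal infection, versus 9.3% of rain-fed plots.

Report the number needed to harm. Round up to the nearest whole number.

NNH = 15

absolute risk difference = 0.067000
1 / 0.067000 = 14.925 → round up → 15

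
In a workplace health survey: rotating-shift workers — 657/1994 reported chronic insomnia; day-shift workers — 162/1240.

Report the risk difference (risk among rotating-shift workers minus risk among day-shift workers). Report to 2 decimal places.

0.20

risk, rotating-shift workers = 657/1994 = 0.3295
risk, day-shift workers = 162/1240 = 0.1306
risk difference = 0.3295 − 0.1306 = 0.20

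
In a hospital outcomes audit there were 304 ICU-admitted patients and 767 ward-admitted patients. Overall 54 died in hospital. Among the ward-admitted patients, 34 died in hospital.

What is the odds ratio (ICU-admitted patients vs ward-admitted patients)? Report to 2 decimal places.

ICU-admitted patients with the outcome: 54 − 34 = 20
ICU-admitted patients without the outcome: 304 − 20 = 284
ward-admitted patients without the outcome: 767 − 34 = 733
odds, ICU-admitted patients = 20/284 = 0.07042
odds, ward-admitted patients = 34/733 = 0.04638
OR = 0.07042 / 0.04638 = 1.52

OR: 1.52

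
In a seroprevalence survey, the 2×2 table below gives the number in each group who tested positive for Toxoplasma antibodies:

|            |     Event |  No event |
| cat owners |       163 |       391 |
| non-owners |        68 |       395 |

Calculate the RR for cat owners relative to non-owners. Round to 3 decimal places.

risk, cat owners = 163/554 = 0.2942
risk, non-owners = 68/463 = 0.1469
RR = 0.2942 / 0.1469 = 2.003

2.003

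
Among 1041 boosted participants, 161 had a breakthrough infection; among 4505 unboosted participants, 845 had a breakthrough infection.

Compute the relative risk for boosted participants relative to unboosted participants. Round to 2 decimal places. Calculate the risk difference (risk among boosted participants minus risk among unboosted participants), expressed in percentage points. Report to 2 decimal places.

risk, boosted participants = 161/1041 = 0.1547
risk, unboosted participants = 845/4505 = 0.1876
RR = 0.1547 / 0.1876 = 0.82
risk difference = 0.1547 − 0.1876 = -0.0329 → -3.29 percentage points

RR = 0.82; RD = -3.29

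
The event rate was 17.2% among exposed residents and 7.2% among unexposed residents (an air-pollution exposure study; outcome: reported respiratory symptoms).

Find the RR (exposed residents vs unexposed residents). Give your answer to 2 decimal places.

RR = 0.1720 / 0.0720 = 2.39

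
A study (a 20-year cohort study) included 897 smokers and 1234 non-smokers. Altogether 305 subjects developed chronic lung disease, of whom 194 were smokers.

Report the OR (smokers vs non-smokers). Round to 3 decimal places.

smokers without the outcome: 897 − 194 = 703
non-smokers with the outcome: 305 − 194 = 111
non-smokers without the outcome: 1234 − 111 = 1123
OR = (194 × 1123) / (703 × 111) = 217862/78033 ≈ 2.792

OR = 2.792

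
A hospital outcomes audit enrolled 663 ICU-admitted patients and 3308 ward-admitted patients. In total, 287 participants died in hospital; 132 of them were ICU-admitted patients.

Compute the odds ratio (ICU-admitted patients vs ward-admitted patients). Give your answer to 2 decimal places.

ICU-admitted patients without the outcome: 663 − 132 = 531
ward-admitted patients with the outcome: 287 − 132 = 155
ward-admitted patients without the outcome: 3308 − 155 = 3153
OR = (132 × 3153) / (531 × 155) = 416196/82305 ≈ 5.06

OR = 5.06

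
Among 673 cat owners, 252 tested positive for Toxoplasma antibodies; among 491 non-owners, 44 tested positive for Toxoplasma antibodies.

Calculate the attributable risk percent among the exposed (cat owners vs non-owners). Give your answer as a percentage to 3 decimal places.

76.068%

risk, cat owners = 252/673 = 0.3744
risk, non-owners = 44/491 = 0.0896
AR% = (0.3744 − 0.0896) / 0.3744 = 0.7607 → 76.068%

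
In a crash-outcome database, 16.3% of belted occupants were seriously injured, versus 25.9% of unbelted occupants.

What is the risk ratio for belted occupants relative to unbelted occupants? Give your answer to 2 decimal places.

RR = 0.1630 / 0.2590 = 0.63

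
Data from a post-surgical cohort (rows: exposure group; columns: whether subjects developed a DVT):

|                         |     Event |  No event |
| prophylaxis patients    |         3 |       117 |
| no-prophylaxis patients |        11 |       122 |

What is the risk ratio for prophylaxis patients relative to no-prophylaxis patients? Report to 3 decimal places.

RR ≈ 0.302

risk, prophylaxis patients = 3/120 = 0.02500
risk, no-prophylaxis patients = 11/133 = 0.08271
RR = 0.02500 / 0.08271 = 0.302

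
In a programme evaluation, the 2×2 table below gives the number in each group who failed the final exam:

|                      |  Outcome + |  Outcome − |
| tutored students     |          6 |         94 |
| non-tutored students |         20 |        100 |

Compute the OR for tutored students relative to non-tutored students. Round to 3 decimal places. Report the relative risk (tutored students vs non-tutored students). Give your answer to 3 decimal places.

odds, tutored students = 6/94 = 0.0638
odds, non-tutored students = 20/100 = 0.2000
OR = 0.0638 / 0.2000 = 0.319
risk, tutored students = 6/100 = 0.0600
risk, non-tutored students = 20/120 = 0.1667
RR = 0.0600 / 0.1667 = 0.360

OR = 0.319; RR = 0.360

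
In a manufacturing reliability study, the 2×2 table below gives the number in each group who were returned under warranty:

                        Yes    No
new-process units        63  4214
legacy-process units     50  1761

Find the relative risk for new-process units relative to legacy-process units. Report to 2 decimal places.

RR: 0.53

risk, new-process units = 63/4277 = 0.01473
risk, legacy-process units = 50/1811 = 0.02761
RR = 0.01473 / 0.02761 = 0.53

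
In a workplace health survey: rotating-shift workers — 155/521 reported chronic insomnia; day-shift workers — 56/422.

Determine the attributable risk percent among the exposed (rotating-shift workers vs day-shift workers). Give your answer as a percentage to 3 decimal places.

55.395%

risk, rotating-shift workers = 155/521 = 0.2975
risk, day-shift workers = 56/422 = 0.1327
AR% = (0.2975 − 0.1327) / 0.2975 = 0.5540 → 55.395%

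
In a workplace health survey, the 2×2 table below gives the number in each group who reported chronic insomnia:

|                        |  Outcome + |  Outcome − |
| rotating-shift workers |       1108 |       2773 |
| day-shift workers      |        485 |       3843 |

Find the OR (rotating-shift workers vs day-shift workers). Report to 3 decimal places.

OR = (1108 × 3843) / (2773 × 485) = 4258044/1344905 ≈ 3.166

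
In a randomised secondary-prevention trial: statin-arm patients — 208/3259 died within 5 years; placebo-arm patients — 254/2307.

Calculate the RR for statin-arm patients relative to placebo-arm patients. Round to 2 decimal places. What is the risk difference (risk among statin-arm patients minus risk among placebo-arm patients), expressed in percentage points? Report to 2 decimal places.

RR = 0.58; RD = -4.63

risk, statin-arm patients = 208/3259 = 0.0638
risk, placebo-arm patients = 254/2307 = 0.1101
RR = 0.0638 / 0.1101 = 0.58
risk difference = 0.0638 − 0.1101 = -0.0463 → -4.63 percentage points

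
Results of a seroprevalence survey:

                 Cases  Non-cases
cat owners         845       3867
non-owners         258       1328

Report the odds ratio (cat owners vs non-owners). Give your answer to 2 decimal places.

1.12

odds, cat owners = 845/3867 = 0.2185
odds, non-owners = 258/1328 = 0.1943
OR = 0.2185 / 0.1943 = 1.12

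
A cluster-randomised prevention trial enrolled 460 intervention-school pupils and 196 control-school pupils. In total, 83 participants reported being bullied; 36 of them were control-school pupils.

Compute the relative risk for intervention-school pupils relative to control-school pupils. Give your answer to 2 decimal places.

0.56

intervention-school pupils with the outcome: 83 − 36 = 47
intervention-school pupils without the outcome: 460 − 47 = 413
control-school pupils without the outcome: 196 − 36 = 160
risk, intervention-school pupils = 47/460 = 0.1022
risk, control-school pupils = 36/196 = 0.1837
RR = 0.1022 / 0.1837 = 0.56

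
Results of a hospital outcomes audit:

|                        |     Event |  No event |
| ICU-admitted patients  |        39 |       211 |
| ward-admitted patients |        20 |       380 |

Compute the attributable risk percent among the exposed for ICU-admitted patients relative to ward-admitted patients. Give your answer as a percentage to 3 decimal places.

AR% = 67.949%

risk, ICU-admitted patients = 39/250 = 0.1560
risk, ward-admitted patients = 20/400 = 0.0500
AR% = (0.1560 − 0.0500) / 0.1560 = 0.6795 → 67.949%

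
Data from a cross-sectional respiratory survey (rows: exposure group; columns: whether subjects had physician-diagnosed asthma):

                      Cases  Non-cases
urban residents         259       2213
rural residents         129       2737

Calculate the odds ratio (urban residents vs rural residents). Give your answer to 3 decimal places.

odds, urban residents = 259/2213 = 0.11704
odds, rural residents = 129/2737 = 0.04713
OR = 0.11704 / 0.04713 = 2.483

2.483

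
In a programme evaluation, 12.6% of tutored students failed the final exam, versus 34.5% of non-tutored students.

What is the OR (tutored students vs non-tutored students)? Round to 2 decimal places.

odds, tutored students = 0.1260/0.8740 = 0.1442
odds, non-tutored students = 0.3450/0.6550 = 0.5267
OR = 0.1442 / 0.5267 = 0.27

OR ≈ 0.27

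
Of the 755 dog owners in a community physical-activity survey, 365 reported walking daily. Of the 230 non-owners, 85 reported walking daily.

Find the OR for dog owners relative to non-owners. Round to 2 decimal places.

OR = (365 × 145) / (390 × 85) = 52925/33150 ≈ 1.60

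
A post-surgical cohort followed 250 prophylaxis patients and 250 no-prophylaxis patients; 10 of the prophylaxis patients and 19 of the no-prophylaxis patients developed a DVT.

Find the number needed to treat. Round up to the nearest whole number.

risk, prophylaxis patients = 10/250 = 0.040000
risk, no-prophylaxis patients = 19/250 = 0.076000
absolute risk difference = 0.036000
1 / 0.036000 = 27.778 → round up → 28

NNT ≈ 28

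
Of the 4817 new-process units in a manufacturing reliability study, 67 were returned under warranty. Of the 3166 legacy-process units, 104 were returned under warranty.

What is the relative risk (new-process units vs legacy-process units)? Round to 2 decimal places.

risk, new-process units = 67/4817 = 0.01391
risk, legacy-process units = 104/3166 = 0.03285
RR = 0.01391 / 0.03285 = 0.42

0.42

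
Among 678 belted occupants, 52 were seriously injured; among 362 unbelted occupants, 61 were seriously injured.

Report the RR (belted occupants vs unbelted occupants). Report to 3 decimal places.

risk, belted occupants = 52/678 = 0.0767
risk, unbelted occupants = 61/362 = 0.1685
RR = 0.0767 / 0.1685 = 0.455

RR = 0.455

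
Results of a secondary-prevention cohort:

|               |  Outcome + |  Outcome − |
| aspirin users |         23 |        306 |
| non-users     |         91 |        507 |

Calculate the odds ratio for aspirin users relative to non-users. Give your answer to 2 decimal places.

OR ≈ 0.42

odds, aspirin users = 23/306 = 0.0752
odds, non-users = 91/507 = 0.1795
OR = 0.0752 / 0.1795 = 0.42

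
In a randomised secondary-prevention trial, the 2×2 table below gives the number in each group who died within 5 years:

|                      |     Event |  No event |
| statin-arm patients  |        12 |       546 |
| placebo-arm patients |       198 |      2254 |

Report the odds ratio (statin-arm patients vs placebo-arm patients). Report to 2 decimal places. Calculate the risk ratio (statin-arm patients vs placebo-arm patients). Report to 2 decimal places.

odds, statin-arm patients = 12/546 = 0.02198
odds, placebo-arm patients = 198/2254 = 0.08784
OR = 0.02198 / 0.08784 = 0.25
risk, statin-arm patients = 12/558 = 0.02151
risk, placebo-arm patients = 198/2452 = 0.08075
RR = 0.02151 / 0.08075 = 0.27

OR = 0.25; RR = 0.27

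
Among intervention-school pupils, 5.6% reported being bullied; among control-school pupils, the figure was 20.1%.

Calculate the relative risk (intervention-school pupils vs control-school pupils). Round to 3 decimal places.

RR = 0.0560 / 0.2010 = 0.279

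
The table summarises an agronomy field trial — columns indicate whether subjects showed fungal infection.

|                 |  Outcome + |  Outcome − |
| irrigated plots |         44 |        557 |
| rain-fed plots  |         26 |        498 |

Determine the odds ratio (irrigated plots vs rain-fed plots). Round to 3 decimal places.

odds, irrigated plots = 44/557 = 0.07899
odds, rain-fed plots = 26/498 = 0.05221
OR = 0.07899 / 0.05221 = 1.513

OR ≈ 1.513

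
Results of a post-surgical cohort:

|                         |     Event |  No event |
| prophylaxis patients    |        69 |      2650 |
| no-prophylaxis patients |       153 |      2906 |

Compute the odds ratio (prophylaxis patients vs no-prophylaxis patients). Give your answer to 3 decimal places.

OR = (69 × 2906) / (2650 × 153) = 200514/405450 ≈ 0.495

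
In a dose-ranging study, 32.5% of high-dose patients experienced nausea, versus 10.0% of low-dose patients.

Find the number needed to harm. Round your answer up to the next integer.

absolute risk difference = 0.225000
1 / 0.225000 = 4.444 → round up → 5

5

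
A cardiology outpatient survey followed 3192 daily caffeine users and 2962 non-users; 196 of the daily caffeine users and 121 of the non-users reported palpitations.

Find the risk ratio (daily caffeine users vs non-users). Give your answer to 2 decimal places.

RR ≈ 1.50

risk, daily caffeine users = 196/3192 = 0.06140
risk, non-users = 121/2962 = 0.04085
RR = 0.06140 / 0.04085 = 1.50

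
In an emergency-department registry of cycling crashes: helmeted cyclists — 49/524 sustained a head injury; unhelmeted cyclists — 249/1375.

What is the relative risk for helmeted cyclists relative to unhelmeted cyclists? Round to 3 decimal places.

0.516

risk, helmeted cyclists = 49/524 = 0.0935
risk, unhelmeted cyclists = 249/1375 = 0.1811
RR = 0.0935 / 0.1811 = 0.516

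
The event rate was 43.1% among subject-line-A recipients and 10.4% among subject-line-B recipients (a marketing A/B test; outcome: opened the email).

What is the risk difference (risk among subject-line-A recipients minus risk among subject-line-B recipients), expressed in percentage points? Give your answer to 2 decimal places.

risk difference = 0.4310 − 0.1040 = 0.3270 → 32.70 percentage points

32.70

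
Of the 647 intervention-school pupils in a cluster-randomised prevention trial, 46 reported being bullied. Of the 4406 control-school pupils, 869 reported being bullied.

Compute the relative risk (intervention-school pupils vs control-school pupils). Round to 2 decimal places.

RR ≈ 0.36

risk, intervention-school pupils = 46/647 = 0.0711
risk, control-school pupils = 869/4406 = 0.1972
RR = 0.0711 / 0.1972 = 0.36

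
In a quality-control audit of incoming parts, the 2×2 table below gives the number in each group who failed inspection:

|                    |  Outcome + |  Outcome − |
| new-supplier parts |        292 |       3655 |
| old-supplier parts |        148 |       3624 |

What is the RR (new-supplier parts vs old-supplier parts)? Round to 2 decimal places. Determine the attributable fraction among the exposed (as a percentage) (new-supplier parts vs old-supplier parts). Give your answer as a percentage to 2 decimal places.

risk, new-supplier parts = 292/3947 = 0.07398
risk, old-supplier parts = 148/3772 = 0.03924
RR = 0.07398 / 0.03924 = 1.89
AR% = (0.07398 − 0.03924) / 0.07398 = 0.4696 → 46.96%

RR = 1.89; AR% = 46.96%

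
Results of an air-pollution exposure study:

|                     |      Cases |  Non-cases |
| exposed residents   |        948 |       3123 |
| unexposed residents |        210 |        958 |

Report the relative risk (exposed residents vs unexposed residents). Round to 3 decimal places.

RR: 1.295

risk, exposed residents = 948/4071 = 0.2329
risk, unexposed residents = 210/1168 = 0.1798
RR = 0.2329 / 0.1798 = 1.295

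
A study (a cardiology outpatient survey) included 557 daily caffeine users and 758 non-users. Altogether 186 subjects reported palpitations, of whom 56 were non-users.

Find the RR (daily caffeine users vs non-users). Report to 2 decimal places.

3.16

daily caffeine users with the outcome: 186 − 56 = 130
daily caffeine users without the outcome: 557 − 130 = 427
non-users without the outcome: 758 − 56 = 702
risk, daily caffeine users = 130/557 = 0.2334
risk, non-users = 56/758 = 0.0739
RR = 0.2334 / 0.0739 = 3.16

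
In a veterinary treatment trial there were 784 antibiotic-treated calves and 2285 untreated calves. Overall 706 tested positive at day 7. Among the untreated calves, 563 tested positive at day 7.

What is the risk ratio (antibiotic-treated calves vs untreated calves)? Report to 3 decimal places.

0.740

antibiotic-treated calves with the outcome: 706 − 563 = 143
antibiotic-treated calves without the outcome: 784 − 143 = 641
untreated calves without the outcome: 2285 − 563 = 1722
risk, antibiotic-treated calves = 143/784 = 0.1824
risk, untreated calves = 563/2285 = 0.2464
RR = 0.1824 / 0.2464 = 0.740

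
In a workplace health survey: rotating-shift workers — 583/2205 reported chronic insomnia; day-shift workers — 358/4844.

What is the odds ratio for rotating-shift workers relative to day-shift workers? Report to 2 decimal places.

odds, rotating-shift workers = 583/1622 = 0.3594
odds, day-shift workers = 358/4486 = 0.0798
OR = 0.3594 / 0.0798 = 4.50

OR ≈ 4.50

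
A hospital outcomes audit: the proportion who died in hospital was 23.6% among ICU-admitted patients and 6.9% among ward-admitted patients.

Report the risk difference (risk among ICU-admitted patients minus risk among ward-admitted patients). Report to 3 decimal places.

risk difference = 0.2360 − 0.0690 = 0.167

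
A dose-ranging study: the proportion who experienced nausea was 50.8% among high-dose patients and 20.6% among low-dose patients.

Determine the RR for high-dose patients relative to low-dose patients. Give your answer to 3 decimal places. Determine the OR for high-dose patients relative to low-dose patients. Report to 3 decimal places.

RR = 0.5080 / 0.2060 = 2.466
odds, high-dose patients = 0.5080/0.4920 = 1.0325
odds, low-dose patients = 0.2060/0.7940 = 0.2594
OR = 1.0325 / 0.2594 = 3.980

RR = 2.466; OR = 3.980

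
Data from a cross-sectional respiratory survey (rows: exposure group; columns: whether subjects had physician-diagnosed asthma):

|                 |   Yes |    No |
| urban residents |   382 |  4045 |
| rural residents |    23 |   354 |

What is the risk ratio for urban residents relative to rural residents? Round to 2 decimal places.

risk, urban residents = 382/4427 = 0.0863
risk, rural residents = 23/377 = 0.0610
RR = 0.0863 / 0.0610 = 1.41

RR = 1.41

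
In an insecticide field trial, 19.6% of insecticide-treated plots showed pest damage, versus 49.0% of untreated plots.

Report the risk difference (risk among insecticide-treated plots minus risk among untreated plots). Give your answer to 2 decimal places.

risk difference = 0.1960 − 0.4900 = -0.29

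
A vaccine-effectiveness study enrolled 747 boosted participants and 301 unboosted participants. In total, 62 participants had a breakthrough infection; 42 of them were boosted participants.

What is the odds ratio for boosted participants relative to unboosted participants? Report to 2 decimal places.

boosted participants without the outcome: 747 − 42 = 705
unboosted participants with the outcome: 62 − 42 = 20
unboosted participants without the outcome: 301 − 20 = 281
OR = (42 × 281) / (705 × 20) = 11802/14100 ≈ 0.84

0.84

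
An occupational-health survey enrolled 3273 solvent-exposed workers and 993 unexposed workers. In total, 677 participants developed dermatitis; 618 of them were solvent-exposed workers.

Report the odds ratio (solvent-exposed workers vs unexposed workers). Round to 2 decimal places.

solvent-exposed workers without the outcome: 3273 − 618 = 2655
unexposed workers with the outcome: 677 − 618 = 59
unexposed workers without the outcome: 993 − 59 = 934
OR = (618 × 934) / (2655 × 59) = 577212/156645 ≈ 3.68

3.68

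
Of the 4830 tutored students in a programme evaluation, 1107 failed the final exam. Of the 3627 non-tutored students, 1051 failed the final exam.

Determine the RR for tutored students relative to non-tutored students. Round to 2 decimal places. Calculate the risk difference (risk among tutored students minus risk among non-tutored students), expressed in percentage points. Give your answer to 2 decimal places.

risk, tutored students = 1107/4830 = 0.2292
risk, non-tutored students = 1051/3627 = 0.2898
RR = 0.2292 / 0.2898 = 0.79
risk difference = 0.2292 − 0.2898 = -0.0606 → -6.06 percentage points

RR = 0.79; RD = -6.06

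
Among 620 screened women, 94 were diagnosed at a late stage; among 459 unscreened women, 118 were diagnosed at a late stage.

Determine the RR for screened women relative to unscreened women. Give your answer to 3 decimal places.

risk, screened women = 94/620 = 0.1516
risk, unscreened women = 118/459 = 0.2571
RR = 0.1516 / 0.2571 = 0.590

0.590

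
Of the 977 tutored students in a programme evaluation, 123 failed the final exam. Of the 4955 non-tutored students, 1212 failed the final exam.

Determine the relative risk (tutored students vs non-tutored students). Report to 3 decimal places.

RR = 0.515

risk, tutored students = 123/977 = 0.1259
risk, non-tutored students = 1212/4955 = 0.2446
RR = 0.1259 / 0.2446 = 0.515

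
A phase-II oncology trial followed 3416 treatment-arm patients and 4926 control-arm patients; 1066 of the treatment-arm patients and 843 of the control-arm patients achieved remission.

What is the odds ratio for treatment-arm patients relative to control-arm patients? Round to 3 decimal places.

OR = (1066 × 4083) / (2350 × 843) = 4352478/1981050 ≈ 2.197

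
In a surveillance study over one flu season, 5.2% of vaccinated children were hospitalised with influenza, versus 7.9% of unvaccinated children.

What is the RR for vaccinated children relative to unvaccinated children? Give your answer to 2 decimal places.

RR = 0.0520 / 0.0790 = 0.66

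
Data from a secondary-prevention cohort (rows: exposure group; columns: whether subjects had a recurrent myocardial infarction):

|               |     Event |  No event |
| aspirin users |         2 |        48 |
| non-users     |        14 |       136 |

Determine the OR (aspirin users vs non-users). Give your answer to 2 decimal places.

odds, aspirin users = 2/48 = 0.04167
odds, non-users = 14/136 = 0.10294
OR = 0.04167 / 0.10294 = 0.40

OR = 0.40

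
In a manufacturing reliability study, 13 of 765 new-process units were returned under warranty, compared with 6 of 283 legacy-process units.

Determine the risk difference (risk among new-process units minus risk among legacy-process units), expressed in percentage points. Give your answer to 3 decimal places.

-0.421

risk, new-process units = 13/765 = 0.01699
risk, legacy-process units = 6/283 = 0.02120
risk difference = 0.01699 − 0.02120 = -0.00421 → -0.421 percentage points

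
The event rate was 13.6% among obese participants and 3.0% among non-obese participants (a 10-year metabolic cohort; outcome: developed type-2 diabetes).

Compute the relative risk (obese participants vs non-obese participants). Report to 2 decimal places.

RR = 0.13600 / 0.03000 = 4.53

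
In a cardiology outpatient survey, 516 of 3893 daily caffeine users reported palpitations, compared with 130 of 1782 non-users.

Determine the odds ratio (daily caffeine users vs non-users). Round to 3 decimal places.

OR = (516 × 1652) / (3377 × 130) = 852432/439010 ≈ 1.942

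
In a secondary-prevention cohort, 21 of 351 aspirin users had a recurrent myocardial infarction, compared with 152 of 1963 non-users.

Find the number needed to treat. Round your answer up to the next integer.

risk, aspirin users = 21/351 = 0.059829
risk, non-users = 152/1963 = 0.077433
absolute risk difference = 0.017603
1 / 0.017603 = 56.808 → round up → 57

NNT = 57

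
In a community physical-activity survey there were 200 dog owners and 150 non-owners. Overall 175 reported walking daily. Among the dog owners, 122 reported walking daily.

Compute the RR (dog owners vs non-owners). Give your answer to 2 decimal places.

dog owners without the outcome: 200 − 122 = 78
non-owners with the outcome: 175 − 122 = 53
non-owners without the outcome: 150 − 53 = 97
risk, dog owners = 122/200 = 0.6100
risk, non-owners = 53/150 = 0.3533
RR = 0.6100 / 0.3533 = 1.73

RR ≈ 1.73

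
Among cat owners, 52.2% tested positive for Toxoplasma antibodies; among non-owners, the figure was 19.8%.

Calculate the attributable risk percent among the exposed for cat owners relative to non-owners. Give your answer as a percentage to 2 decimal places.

AR% = (0.5220 − 0.1980) / 0.5220 = 0.6207 → 62.07%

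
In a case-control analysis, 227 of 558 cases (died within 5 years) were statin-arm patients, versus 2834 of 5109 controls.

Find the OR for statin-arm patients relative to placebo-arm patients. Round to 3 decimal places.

OR = (227 × 2275) / (2834 × 331) = 516425/938054 ≈ 0.551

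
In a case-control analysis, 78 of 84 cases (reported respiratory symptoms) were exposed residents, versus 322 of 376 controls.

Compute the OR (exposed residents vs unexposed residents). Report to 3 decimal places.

2.180

odds, exposed residents = 78/322 = 0.2422
odds, unexposed residents = 6/54 = 0.1111
OR = 0.2422 / 0.1111 = 2.180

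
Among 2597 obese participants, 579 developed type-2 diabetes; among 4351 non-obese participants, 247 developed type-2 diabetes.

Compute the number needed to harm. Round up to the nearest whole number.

NNH: 7

risk, obese participants = 579/2597 = 0.222950
risk, non-obese participants = 247/4351 = 0.056769
absolute risk difference = 0.166181
1 / 0.166181 = 6.018 → round up → 7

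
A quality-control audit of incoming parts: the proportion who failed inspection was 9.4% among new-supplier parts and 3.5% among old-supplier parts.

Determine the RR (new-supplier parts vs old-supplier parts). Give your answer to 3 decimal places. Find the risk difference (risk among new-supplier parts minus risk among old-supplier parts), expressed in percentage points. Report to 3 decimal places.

RR = 0.09400 / 0.03500 = 2.686
risk difference = 0.09400 − 0.03500 = 0.05900 → 5.900 percentage points

RR = 2.686; RD = 5.900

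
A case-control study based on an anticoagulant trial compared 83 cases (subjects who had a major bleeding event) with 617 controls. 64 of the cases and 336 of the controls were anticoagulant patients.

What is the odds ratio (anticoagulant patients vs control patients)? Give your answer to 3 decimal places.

OR = (64 × 281) / (336 × 19) = 17984/6384 ≈ 2.817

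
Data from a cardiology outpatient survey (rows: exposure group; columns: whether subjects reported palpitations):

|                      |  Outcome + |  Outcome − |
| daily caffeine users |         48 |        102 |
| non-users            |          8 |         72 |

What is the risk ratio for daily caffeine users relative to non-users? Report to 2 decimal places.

risk, daily caffeine users = 48/150 = 0.3200
risk, non-users = 8/80 = 0.1000
RR = 0.3200 / 0.1000 = 3.20

RR = 3.20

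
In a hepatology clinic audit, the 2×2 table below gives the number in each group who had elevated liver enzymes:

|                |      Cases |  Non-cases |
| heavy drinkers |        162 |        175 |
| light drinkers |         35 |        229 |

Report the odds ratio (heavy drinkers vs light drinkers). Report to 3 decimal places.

OR = (162 × 229) / (175 × 35) = 37098/6125 ≈ 6.057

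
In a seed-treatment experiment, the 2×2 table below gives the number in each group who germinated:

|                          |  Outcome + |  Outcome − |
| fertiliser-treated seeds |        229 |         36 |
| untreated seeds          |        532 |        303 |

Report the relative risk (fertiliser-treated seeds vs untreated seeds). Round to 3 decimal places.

1.356

risk, fertiliser-treated seeds = 229/265 = 0.8642
risk, untreated seeds = 532/835 = 0.6371
RR = 0.8642 / 0.6371 = 1.356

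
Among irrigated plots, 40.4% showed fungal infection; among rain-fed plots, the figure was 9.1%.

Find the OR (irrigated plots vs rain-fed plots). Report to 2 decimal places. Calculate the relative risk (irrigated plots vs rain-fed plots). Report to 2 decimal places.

odds, irrigated plots = 0.4040/0.5960 = 0.6779
odds, rain-fed plots = 0.0910/0.9090 = 0.1001
OR = 0.6779 / 0.1001 = 6.77
RR = 0.4040 / 0.0910 = 4.44

OR = 6.77; RR = 4.44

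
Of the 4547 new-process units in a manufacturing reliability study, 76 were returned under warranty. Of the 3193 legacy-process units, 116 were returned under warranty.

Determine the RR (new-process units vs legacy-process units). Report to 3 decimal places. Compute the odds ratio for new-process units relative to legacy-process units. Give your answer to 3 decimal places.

RR = 0.460; OR = 0.451

risk, new-process units = 76/4547 = 0.01671
risk, legacy-process units = 116/3193 = 0.03633
RR = 0.01671 / 0.03633 = 0.460
OR = (76 × 3077) / (4471 × 116) = 233852/518636 ≈ 0.451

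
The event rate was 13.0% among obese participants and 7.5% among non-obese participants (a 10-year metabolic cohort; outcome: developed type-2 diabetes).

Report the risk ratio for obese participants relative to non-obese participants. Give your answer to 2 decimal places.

RR = 0.1300 / 0.0750 = 1.73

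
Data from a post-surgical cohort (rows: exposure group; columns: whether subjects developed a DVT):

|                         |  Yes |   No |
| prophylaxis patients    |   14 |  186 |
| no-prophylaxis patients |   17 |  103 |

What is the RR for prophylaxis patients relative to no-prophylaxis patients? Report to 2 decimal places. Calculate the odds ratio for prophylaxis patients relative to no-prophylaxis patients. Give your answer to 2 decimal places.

RR = 0.49; OR = 0.46

risk, prophylaxis patients = 14/200 = 0.0700
risk, no-prophylaxis patients = 17/120 = 0.1417
RR = 0.0700 / 0.1417 = 0.49
OR = (14 × 103) / (186 × 17) = 1442/3162 ≈ 0.46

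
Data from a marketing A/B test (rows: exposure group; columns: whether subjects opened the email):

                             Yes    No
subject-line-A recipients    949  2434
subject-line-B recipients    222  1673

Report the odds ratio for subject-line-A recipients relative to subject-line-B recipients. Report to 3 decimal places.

2.938

odds, subject-line-A recipients = 949/2434 = 0.3899
odds, subject-line-B recipients = 222/1673 = 0.1327
OR = 0.3899 / 0.1327 = 2.938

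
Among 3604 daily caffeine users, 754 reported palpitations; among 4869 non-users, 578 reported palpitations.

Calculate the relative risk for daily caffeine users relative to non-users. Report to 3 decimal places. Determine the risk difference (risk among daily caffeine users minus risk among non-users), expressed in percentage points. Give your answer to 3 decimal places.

risk, daily caffeine users = 754/3604 = 0.2092
risk, non-users = 578/4869 = 0.1187
RR = 0.2092 / 0.1187 = 1.762
risk difference = 0.2092 − 0.1187 = 0.0905 → 9.050 percentage points

RR = 1.762; RD = 9.050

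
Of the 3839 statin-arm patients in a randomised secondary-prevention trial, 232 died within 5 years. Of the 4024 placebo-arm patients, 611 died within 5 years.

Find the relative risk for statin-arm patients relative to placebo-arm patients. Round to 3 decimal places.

risk, statin-arm patients = 232/3839 = 0.0604
risk, placebo-arm patients = 611/4024 = 0.1518
RR = 0.0604 / 0.1518 = 0.398

RR = 0.398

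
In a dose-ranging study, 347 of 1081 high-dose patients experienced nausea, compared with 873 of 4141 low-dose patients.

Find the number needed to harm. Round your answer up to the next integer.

10

risk, high-dose patients = 347/1081 = 0.320999
risk, low-dose patients = 873/4141 = 0.210819
absolute risk difference = 0.110180
1 / 0.110180 = 9.076 → round up → 10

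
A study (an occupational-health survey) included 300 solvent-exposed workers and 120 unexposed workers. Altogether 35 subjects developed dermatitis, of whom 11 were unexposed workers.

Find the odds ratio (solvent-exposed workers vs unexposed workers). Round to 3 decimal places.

solvent-exposed workers with the outcome: 35 − 11 = 24
solvent-exposed workers without the outcome: 300 − 24 = 276
unexposed workers without the outcome: 120 − 11 = 109
odds, solvent-exposed workers = 24/276 = 0.0870
odds, unexposed workers = 11/109 = 0.1009
OR = 0.0870 / 0.1009 = 0.862

0.862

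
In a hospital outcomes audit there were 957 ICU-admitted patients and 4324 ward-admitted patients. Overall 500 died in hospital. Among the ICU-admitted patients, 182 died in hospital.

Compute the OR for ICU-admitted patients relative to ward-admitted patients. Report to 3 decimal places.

ICU-admitted patients without the outcome: 957 − 182 = 775
ward-admitted patients with the outcome: 500 − 182 = 318
ward-admitted patients without the outcome: 4324 − 318 = 4006
OR = (182 × 4006) / (775 × 318) = 729092/246450 ≈ 2.958

OR ≈ 2.958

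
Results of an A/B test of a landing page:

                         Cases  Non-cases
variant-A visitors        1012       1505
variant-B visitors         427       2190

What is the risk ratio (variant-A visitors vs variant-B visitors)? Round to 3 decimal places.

RR = 2.464

risk, variant-A visitors = 1012/2517 = 0.4021
risk, variant-B visitors = 427/2617 = 0.1632
RR = 0.4021 / 0.1632 = 2.464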